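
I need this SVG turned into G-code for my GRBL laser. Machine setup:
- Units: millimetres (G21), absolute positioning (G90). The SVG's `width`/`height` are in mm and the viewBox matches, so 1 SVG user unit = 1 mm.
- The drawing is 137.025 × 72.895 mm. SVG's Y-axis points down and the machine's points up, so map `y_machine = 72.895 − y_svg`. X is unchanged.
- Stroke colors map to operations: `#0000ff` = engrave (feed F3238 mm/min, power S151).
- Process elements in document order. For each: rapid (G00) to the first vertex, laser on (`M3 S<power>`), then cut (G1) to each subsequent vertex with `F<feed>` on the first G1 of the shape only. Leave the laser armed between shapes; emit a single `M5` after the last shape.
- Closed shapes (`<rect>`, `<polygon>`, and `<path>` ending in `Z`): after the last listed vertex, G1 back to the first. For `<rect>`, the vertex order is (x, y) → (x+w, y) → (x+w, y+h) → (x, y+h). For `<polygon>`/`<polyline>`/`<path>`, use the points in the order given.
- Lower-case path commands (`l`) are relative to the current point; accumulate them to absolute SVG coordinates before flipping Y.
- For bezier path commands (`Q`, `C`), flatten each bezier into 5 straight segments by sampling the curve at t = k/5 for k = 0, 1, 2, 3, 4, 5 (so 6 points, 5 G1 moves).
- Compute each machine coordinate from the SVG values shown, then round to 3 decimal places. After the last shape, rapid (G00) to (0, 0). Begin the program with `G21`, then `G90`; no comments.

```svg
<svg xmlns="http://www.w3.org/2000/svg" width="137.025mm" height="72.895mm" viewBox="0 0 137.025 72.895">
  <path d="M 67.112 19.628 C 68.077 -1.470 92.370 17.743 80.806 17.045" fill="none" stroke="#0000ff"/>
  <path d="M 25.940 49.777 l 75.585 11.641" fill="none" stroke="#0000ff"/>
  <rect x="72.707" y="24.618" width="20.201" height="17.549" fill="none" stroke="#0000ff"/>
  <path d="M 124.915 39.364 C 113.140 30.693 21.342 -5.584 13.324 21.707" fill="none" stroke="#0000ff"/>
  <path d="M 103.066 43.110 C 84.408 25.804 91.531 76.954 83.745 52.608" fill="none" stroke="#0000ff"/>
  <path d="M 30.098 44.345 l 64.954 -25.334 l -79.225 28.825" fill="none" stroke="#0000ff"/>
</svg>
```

G21
G90
G00 X67.112 Y53.267
M3 S151
G1 X70.017 Y61.570 F3238
G1 X75.680 Y63.090
G1 X81.259 Y60.715
G1 X83.915 Y57.339
G1 X80.806 Y55.850
G00 X25.940 Y23.118
M3 S151
G1 X101.525 Y11.477 F3238
G00 X72.707 Y48.277
M3 S151
G1 X92.908 Y48.277 F3238
G1 X92.908 Y30.728
G1 X72.707 Y30.728
G1 X72.707 Y48.277
G00 X124.915 Y33.531
M3 S151
G1 X109.558 Y41.317 F3238
G1 X82.857 Y51.352
G1 X52.677 Y59.260
G1 X26.878 Y60.664
G1 X13.324 Y51.188
G00 X103.066 Y29.785
M3 S151
G1 X94.639 Y33.105 F3238
G1 X90.447 Y26.906
G1 X88.536 Y18.097
G1 X86.953 Y13.587
G1 X83.745 Y20.287
G00 X30.098 Y28.550
M3 S151
G1 X95.052 Y53.884 F3238
G1 X15.827 Y25.059
M5
G00 X0.000 Y0.000

viewBox `0 0 137.025 72.895` with mm width/height → 1 unit = 1 mm. Flip: y_m = 72.895 − y_svg.

**Shape 1** — `<path>` cubic bezier, stroke `#0000ff` → engrave (S151, F3238). Control points (SVG): P0=(67.112,19.628), P1=(68.077,-1.470), P2=(92.370,17.743), P3=(80.806,17.045); sampled at t=k/5. Machine vertices: (67.112,53.267) → (70.017,61.570) → (75.680,63.090) → (81.259,60.715) → (83.915,57.339) → (80.806,55.850). Open path.

**Shape 2** — `<path>` line segment, stroke `#0000ff` → engrave (S151, F3238). Machine vertices: (25.940,23.118) → (101.525,11.477). Open path.

**Shape 3** — `<rect>` rectangle, stroke `#0000ff` → engrave (S151, F3238). Machine vertices: (72.707,48.277) → (92.908,48.277) → (92.908,30.728) → (72.707,30.728) → (72.707,48.277). Closed: final G1 returns to the first vertex.

**Shape 4** — `<path>` cubic bezier, stroke `#0000ff` → engrave (S151, F3238). Control points (SVG): P0=(124.915,39.364), P1=(113.140,30.693), P2=(21.342,-5.584), P3=(13.324,21.707); sampled at t=k/5. Machine vertices: (124.915,33.531) → (109.558,41.317) → (82.857,51.352) → (52.677,59.260) → (26.878,60.664) → (13.324,51.188). Open path.

**Shape 5** — `<path>` cubic bezier, stroke `#0000ff` → engrave (S151, F3238). Control points (SVG): P0=(103.066,43.110), P1=(84.408,25.804), P2=(91.531,76.954), P3=(83.745,52.608); sampled at t=k/5. Machine vertices: (103.066,29.785) → (94.639,33.105) → (90.447,26.906) → (88.536,18.097) → (86.953,13.587) → (83.745,20.287). Open path.

**Shape 6** — `<path>` open polyline, stroke `#0000ff` → engrave (S151, F3238). Machine vertices: (30.098,28.550) → (95.052,53.884) → (15.827,25.059). Open path.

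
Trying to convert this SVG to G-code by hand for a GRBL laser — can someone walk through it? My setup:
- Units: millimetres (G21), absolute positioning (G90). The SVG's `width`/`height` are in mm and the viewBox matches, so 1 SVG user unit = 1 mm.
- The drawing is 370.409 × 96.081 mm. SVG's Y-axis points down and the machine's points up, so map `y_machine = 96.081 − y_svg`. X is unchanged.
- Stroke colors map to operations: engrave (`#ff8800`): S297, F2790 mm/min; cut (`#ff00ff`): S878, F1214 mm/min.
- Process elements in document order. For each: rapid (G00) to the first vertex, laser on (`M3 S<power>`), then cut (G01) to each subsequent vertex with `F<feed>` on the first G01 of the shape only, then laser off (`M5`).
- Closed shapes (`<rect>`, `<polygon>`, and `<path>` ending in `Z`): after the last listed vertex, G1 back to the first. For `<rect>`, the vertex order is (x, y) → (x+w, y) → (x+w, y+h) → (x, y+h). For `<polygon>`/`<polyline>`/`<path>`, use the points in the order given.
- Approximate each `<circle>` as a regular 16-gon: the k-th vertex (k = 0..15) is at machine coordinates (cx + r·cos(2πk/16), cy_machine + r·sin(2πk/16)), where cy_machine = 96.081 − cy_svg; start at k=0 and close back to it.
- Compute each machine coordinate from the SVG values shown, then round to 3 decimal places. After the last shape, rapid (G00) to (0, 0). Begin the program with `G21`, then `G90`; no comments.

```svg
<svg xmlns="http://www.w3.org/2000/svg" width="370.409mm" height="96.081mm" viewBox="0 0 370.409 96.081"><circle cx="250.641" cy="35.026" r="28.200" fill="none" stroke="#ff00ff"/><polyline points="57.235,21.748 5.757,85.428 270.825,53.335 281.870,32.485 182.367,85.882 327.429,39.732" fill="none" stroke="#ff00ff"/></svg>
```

G21
G90
G00 X278.841 Y61.055
M3 S878
G01 X276.694 Y71.847 F1214
G01 X270.581 Y80.995
G01 X261.433 Y87.108
G01 X250.641 Y89.255
G01 X239.849 Y87.108
G01 X230.701 Y80.995
G01 X224.588 Y71.847
G01 X222.441 Y61.055
G01 X224.588 Y50.263
G01 X230.701 Y41.115
G01 X239.849 Y35.002
G01 X250.641 Y32.855
G01 X261.433 Y35.002
G01 X270.581 Y41.115
G01 X276.694 Y50.263
G01 X278.841 Y61.055
M5
G00 X57.235 Y74.333
M3 S878
G01 X5.757 Y10.653 F1214
G01 X270.825 Y42.746
G01 X281.870 Y63.596
G01 X182.367 Y10.199
G01 X327.429 Y56.349
M5
G00 X0.000 Y0.000

viewBox `0 0 370.409 96.081` with mm width/height → 1 unit = 1 mm. Flip: y_m = 96.081 − y_svg.

**Shape 1** — `<circle>` circle, stroke `#ff00ff` → cut (S878, F1214). Machine vertices: (278.841,61.055) → (276.694,71.847) → (270.581,80.995) → (261.433,87.108) → (250.641,89.255) → (239.849,87.108) → (230.701,80.995) → (224.588,71.847) → (222.441,61.055) → (224.588,50.263) → (230.701,41.115) → (239.849,35.002) → (250.641,32.855) → (261.433,35.002) → (270.581,41.115) → (276.694,50.263) → (278.841,61.055). Closed: final G1 returns to the first vertex.

**Shape 2** — `<polyline>` open polyline, stroke `#ff00ff` → cut (S878, F1214). Machine vertices: (57.235,74.333) → (5.757,10.653) → (270.825,42.746) → (281.870,63.596) → (182.367,10.199) → (327.429,56.349). Open path.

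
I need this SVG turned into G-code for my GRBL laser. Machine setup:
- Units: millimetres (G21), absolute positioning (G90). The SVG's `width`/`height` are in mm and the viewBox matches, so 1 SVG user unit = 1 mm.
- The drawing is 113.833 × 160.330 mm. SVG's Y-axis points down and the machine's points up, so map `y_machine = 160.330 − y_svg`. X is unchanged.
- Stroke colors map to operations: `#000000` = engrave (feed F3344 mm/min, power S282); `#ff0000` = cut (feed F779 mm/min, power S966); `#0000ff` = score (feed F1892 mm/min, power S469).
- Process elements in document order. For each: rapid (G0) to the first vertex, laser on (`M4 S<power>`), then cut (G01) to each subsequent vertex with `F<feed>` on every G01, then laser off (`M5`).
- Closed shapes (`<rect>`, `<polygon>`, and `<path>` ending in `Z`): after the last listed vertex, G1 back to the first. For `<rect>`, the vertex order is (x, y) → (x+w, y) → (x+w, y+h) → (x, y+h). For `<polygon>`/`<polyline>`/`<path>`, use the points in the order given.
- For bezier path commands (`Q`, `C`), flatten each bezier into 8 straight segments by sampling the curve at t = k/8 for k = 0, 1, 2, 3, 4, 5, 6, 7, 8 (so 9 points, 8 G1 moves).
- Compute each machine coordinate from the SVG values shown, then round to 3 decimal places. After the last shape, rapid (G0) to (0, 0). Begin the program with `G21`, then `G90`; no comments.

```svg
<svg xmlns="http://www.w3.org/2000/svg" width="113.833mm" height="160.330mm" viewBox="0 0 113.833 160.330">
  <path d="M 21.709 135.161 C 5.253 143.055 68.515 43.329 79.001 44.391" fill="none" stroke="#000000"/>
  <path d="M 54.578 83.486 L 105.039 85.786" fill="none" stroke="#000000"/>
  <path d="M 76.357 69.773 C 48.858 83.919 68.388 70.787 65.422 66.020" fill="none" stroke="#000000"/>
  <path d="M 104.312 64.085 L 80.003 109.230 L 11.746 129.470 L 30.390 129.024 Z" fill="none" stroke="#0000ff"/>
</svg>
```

G21
G90
G0 X21.709 Y25.169
M4 S282
G01 X19.016 Y26.846 F3344
G01 X22.244 Y36.171 F3344
G01 X29.840 Y50.700 F3344
G01 X40.252 Y67.992 F3344
G01 X51.926 Y85.604 F3344
G01 X63.311 Y101.094 F3344
G01 X72.854 Y112.020 F3344
G01 X79.001 Y115.939 F3344
M5
G0 X54.578 Y76.844
M4 S282
G01 X105.039 Y74.544 F3344
M5
G0 X76.357 Y90.557
M4 S282
G01 X68.114 Y86.461 F3344
G01 X63.464 Y84.505 F3344
G01 X61.595 Y84.271 F3344
G01 X61.690 Y85.341 F3344
G01 X62.935 Y87.298 F3344
G01 X64.515 Y89.723 F3344
G01 X65.616 Y92.200 F3344
G01 X65.422 Y94.310 F3344
M5
G0 X104.312 Y96.245
M4 S469
G01 X80.003 Y51.100 F1892
G01 X11.746 Y30.860 F1892
G01 X30.390 Y31.306 F1892
G01 X104.312 Y96.245 F1892
M5
G0 X0.000 Y0.000

viewBox `0 0 113.833 160.330` with mm width/height → 1 unit = 1 mm. Flip: y_m = 160.330 − y_svg.

**Shape 1** — `<path>` cubic bezier, stroke `#000000` → engrave (S282, F3344). Control points (SVG): P0=(21.709,135.161), P1=(5.253,143.055), P2=(68.515,43.329), P3=(79.001,44.391); sampled at t=k/8. Machine vertices: (21.709,25.169) → (19.016,26.846) → (22.244,36.171) → (29.840,50.700) → (40.252,67.992) → (51.926,85.604) → (63.311,101.094) → (72.854,112.020) → (79.001,115.939). Open path.

**Shape 2** — `<path>` line segment, stroke `#000000` → engrave (S282, F3344). Machine vertices: (54.578,76.844) → (105.039,74.544). Open path.

**Shape 3** — `<path>` cubic bezier, stroke `#000000` → engrave (S282, F3344). Control points (SVG): P0=(76.357,69.773), P1=(48.858,83.919), P2=(68.388,70.787), P3=(65.422,66.020); sampled at t=k/8. Machine vertices: (76.357,90.557) → (68.114,86.461) → (63.464,84.505) → (61.595,84.271) → (61.690,85.341) → (62.935,87.298) → (64.515,89.723) → (65.616,92.200) → (65.422,94.310). Open path.

**Shape 4** — `<path>` closed polygon, stroke `#0000ff` → score (S469, F1892). Machine vertices: (104.312,96.245) → (80.003,51.100) → (11.746,30.860) → (30.390,31.306) → (104.312,96.245). Closed: final G1 returns to the first vertex.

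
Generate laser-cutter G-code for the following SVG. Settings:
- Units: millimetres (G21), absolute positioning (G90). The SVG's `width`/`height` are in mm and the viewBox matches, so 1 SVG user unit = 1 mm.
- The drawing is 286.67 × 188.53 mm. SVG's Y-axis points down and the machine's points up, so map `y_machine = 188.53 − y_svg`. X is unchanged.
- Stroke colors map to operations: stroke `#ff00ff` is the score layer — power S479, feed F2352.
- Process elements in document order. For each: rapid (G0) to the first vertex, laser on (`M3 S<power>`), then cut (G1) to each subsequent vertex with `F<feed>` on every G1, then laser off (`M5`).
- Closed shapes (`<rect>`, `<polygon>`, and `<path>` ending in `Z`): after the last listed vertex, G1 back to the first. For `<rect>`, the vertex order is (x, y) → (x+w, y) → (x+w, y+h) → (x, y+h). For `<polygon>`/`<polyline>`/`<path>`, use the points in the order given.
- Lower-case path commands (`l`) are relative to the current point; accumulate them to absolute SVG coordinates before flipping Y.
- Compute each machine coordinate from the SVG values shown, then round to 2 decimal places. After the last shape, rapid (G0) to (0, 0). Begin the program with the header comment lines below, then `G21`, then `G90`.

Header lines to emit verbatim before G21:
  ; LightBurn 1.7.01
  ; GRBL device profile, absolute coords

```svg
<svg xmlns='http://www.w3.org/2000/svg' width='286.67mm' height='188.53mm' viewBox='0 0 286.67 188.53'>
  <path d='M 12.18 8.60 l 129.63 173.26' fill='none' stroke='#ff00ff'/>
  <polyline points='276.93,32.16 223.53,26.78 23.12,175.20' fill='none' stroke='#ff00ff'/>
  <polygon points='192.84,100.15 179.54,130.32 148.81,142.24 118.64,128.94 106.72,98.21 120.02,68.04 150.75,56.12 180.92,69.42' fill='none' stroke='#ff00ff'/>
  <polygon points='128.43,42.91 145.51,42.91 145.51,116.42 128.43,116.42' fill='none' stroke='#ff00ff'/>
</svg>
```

Since the viewBox matches the mm dimensions, user units are millimetres directly. The only transform is the Y-flip y_m = 188.53 − y_svg.

Shape 1 is a line segment drawn with `<path>`. Its stroke #ff00ff means score at S479, F2352. After flipping Y the toolpath is (12.18,179.93) → (141.81,6.67).

Shape 2 is a open polyline drawn with `<polyline>`. Its stroke #ff00ff means score at S479, F2352. After flipping Y the toolpath is (276.93,156.37) → (223.53,161.75) → (23.12,13.33).

Shape 3 is a regular polygon drawn with `<polygon>`. Its stroke #ff00ff means score at S479, F2352. After flipping Y the toolpath is (192.84,88.38) → (179.54,58.21) → (148.81,46.29) → (118.64,59.59) → (106.72,90.32) → (120.02,120.49) → (150.75,132.41) → (180.92,119.11) → (192.84,88.38), returning to the start.

Shape 4 is a rectangle drawn with `<polygon>`. Its stroke #ff00ff means score at S479, F2352. After flipping Y the toolpath is (128.43,145.62) → (145.51,145.62) → (145.51,72.11) → (128.43,72.11) → (128.43,145.62), returning to the start.

; LightBurn 1.7.01
; GRBL device profile, absolute coords
G21
G90
G0 X12.18 Y179.93
M3 S479
G1 X141.81 Y6.67 F2352
M5
G0 X276.93 Y156.37
M3 S479
G1 X223.53 Y161.75 F2352
G1 X23.12 Y13.33 F2352
M5
G0 X192.84 Y88.38
M3 S479
G1 X179.54 Y58.21 F2352
G1 X148.81 Y46.29 F2352
G1 X118.64 Y59.59 F2352
G1 X106.72 Y90.32 F2352
G1 X120.02 Y120.49 F2352
G1 X150.75 Y132.41 F2352
G1 X180.92 Y119.11 F2352
G1 X192.84 Y88.38 F2352
M5
G0 X128.43 Y145.62
M3 S479
G1 X145.51 Y145.62 F2352
G1 X145.51 Y72.11 F2352
G1 X128.43 Y72.11 F2352
G1 X128.43 Y145.62 F2352
M5
G0 X0.00 Y0.00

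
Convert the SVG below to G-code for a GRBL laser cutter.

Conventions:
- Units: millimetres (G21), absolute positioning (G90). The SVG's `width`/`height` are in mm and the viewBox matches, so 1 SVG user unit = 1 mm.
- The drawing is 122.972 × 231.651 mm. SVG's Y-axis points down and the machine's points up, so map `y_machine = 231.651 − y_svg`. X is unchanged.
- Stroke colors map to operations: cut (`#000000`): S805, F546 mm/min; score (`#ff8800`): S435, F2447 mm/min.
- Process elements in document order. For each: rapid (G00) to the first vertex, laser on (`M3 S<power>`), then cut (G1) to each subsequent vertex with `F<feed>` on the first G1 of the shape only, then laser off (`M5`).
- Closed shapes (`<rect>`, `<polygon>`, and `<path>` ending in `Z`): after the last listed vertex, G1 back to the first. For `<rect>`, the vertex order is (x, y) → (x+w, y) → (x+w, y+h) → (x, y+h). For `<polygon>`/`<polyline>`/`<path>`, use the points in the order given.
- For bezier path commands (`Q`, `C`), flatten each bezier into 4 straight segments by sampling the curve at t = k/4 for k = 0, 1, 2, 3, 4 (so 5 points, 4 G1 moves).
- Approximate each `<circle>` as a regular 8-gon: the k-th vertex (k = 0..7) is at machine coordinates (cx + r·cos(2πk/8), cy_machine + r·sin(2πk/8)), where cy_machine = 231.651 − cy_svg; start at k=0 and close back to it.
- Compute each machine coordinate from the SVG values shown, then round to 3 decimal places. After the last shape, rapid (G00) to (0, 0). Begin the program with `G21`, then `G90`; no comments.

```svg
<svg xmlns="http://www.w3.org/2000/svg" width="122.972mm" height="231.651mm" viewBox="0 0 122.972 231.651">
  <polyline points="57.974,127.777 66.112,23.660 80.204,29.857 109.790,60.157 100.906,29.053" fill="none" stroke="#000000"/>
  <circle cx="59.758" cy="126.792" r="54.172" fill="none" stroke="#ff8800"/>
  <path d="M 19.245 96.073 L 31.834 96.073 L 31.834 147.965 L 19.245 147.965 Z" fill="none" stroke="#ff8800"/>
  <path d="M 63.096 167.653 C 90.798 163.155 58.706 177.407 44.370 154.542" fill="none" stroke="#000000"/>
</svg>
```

1 u = 1 mm; y_m = 231.651 − y.

[1] `<polyline>` open polyline, #000000→cut S805 F546: (57.974,103.874) → (66.112,207.991) → (80.204,201.794) → (109.790,171.494) → (100.906,202.598)

[2] `<circle>` circle, #ff8800→score S435 F2447: (113.930,104.859) → (98.063,143.164) → (59.758,159.031) → (21.453,143.164) → (5.586,104.859) → (21.453,66.554) → (59.758,50.687) → (98.063,66.554) → (113.930,104.859) (closed)

[3] `<path>` rectangle, #ff8800→score S435 F2447: (19.245,135.578) → (31.834,135.578) → (31.834,83.686) → (19.245,83.686) → (19.245,135.578) (closed)

[4] `<path>` cubic bezier, #000000→cut S805 F546: (63.096,63.998) → (73.873,64.729) → (69.497,63.666) → (57.240,66.047) → (44.370,77.109)

G21
G90
G00 X57.974 Y103.874
M3 S805
G1 X66.112 Y207.991 F546
G1 X80.204 Y201.794
G1 X109.790 Y171.494
G1 X100.906 Y202.598
M5
G00 X113.930 Y104.859
M3 S435
G1 X98.063 Y143.164 F2447
G1 X59.758 Y159.031
G1 X21.453 Y143.164
G1 X5.586 Y104.859
G1 X21.453 Y66.554
G1 X59.758 Y50.687
G1 X98.063 Y66.554
G1 X113.930 Y104.859
M5
G00 X19.245 Y135.578
M3 S435
G1 X31.834 Y135.578 F2447
G1 X31.834 Y83.686
G1 X19.245 Y83.686
G1 X19.245 Y135.578
M5
G00 X63.096 Y63.998
M3 S805
G1 X73.873 Y64.729 F546
G1 X69.497 Y63.666
G1 X57.240 Y66.047
G1 X44.370 Y77.109
M5
G00 X0.000 Y0.000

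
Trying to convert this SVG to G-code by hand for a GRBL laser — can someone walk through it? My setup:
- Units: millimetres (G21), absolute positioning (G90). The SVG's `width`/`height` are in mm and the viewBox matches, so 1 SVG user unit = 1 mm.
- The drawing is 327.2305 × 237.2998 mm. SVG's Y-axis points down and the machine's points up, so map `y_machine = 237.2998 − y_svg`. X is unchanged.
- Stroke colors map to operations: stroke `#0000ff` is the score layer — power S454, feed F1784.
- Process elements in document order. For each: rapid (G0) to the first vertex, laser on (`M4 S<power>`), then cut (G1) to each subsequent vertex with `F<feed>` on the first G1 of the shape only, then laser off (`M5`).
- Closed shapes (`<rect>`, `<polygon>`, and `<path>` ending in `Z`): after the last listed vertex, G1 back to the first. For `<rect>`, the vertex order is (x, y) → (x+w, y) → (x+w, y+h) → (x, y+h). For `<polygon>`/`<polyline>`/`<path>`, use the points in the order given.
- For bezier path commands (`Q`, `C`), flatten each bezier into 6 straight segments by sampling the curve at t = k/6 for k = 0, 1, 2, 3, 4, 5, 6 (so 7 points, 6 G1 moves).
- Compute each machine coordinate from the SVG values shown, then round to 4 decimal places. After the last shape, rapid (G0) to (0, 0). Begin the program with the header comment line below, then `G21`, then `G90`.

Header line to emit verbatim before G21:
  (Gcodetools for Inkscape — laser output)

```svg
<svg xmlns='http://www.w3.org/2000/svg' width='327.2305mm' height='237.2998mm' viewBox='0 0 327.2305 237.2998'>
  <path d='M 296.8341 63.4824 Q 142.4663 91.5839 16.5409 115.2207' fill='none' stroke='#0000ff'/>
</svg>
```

(Gcodetools for Inkscape — laser output)
G21
G90
G0 X296.8341 Y173.8174
M4 S454
G1 X246.1682 Y164.5743 F1784
G1 X197.0825 Y155.5791
G1 X149.5769 Y146.8321
G1 X103.6514 Y138.3330
G1 X59.3061 Y130.0821
G1 X16.5409 Y122.0791
M5
G0 X0.0000 Y0.0000

Since the viewBox matches the mm dimensions, user units are millimetres directly. The only transform is the Y-flip y_m = 237.2998 − y_svg.

Shape 1 is a quadratic bezier drawn with `<path>`. Its stroke #0000ff means score at S454, F1784. After flipping Y the toolpath is (296.8341,173.8174) → (246.1682,164.5743) → (197.0825,155.5791) → (149.5769,146.8321) → (103.6514,138.3330) → (59.3061,130.0821) → (16.5409,122.0791).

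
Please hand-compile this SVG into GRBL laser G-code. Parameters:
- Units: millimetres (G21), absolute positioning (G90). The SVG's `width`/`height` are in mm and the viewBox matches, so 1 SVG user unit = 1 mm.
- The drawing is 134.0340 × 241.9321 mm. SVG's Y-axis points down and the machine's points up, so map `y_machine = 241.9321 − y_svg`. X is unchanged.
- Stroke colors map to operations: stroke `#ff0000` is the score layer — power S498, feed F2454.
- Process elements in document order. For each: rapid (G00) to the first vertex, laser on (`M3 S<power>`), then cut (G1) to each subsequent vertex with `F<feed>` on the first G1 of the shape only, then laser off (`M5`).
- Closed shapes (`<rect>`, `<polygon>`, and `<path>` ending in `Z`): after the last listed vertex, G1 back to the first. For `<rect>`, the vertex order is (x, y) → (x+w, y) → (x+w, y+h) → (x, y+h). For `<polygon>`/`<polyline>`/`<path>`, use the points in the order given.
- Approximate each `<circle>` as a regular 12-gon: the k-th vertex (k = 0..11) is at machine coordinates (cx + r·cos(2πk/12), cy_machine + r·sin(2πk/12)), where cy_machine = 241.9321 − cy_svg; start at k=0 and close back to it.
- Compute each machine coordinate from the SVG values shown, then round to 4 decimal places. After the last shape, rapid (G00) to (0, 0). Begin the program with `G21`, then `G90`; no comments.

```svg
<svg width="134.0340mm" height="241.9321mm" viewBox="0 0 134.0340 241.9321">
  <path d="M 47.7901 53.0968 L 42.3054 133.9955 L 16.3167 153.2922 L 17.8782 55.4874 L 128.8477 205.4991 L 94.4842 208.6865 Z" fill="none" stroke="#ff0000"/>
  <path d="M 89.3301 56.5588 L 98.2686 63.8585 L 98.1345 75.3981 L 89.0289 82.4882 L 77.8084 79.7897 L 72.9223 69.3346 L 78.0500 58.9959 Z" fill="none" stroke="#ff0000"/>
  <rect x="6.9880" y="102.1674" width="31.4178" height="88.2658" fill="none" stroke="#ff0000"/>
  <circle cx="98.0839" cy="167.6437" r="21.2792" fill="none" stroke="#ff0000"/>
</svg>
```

viewBox `0 0 134.0340 241.9321` with mm width/height → 1 unit = 1 mm. Flip: y_m = 241.9321 − y_svg.

**Shape 1** — `<path>` closed polygon, stroke `#ff0000` → score (S498, F2454). Machine vertices: (47.7901,188.8353) → (42.3054,107.9366) → (16.3167,88.6399) → (17.8782,186.4447) → (128.8477,36.4330) → (94.4842,33.2456) → (47.7901,188.8353). Closed: final G1 returns to the first vertex.

**Shape 2** — `<path>` regular polygon, stroke `#ff0000` → score (S498, F2454). Machine vertices: (89.3301,185.3733) → (98.2686,178.0736) → (98.1345,166.5340) → (89.0289,159.4439) → (77.8084,162.1424) → (72.9223,172.5975) → (78.0500,182.9362) → (89.3301,185.3733). Closed: final G1 returns to the first vertex.

**Shape 3** — `<rect>` rectangle, stroke `#ff0000` → score (S498, F2454). Machine vertices: (6.9880,139.7647) → (38.4058,139.7647) → (38.4058,51.4989) → (6.9880,51.4989) → (6.9880,139.7647). Closed: final G1 returns to the first vertex.

**Shape 4** — `<circle>` circle, stroke `#ff0000` → score (S498, F2454). Machine vertices: (119.3631,74.2884) → (116.5122,84.9280) → (108.7235,92.7167) → (98.0839,95.5676) → (87.4443,92.7167) → (79.6556,84.9280) → (76.8047,74.2884) → (79.6556,63.6488) → (87.4443,55.8601) → (98.0839,53.0092) → (108.7235,55.8601) → (116.5122,63.6488) → (119.3631,74.2884). Closed: final G1 returns to the first vertex.

G21
G90
G00 X47.7901 Y188.8353
M3 S498
G1 X42.3054 Y107.9366 F2454
G1 X16.3167 Y88.6399
G1 X17.8782 Y186.4447
G1 X128.8477 Y36.4330
G1 X94.4842 Y33.2456
G1 X47.7901 Y188.8353
M5
G00 X89.3301 Y185.3733
M3 S498
G1 X98.2686 Y178.0736 F2454
G1 X98.1345 Y166.5340
G1 X89.0289 Y159.4439
G1 X77.8084 Y162.1424
G1 X72.9223 Y172.5975
G1 X78.0500 Y182.9362
G1 X89.3301 Y185.3733
M5
G00 X6.9880 Y139.7647
M3 S498
G1 X38.4058 Y139.7647 F2454
G1 X38.4058 Y51.4989
G1 X6.9880 Y51.4989
G1 X6.9880 Y139.7647
M5
G00 X119.3631 Y74.2884
M3 S498
G1 X116.5122 Y84.9280 F2454
G1 X108.7235 Y92.7167
G1 X98.0839 Y95.5676
G1 X87.4443 Y92.7167
G1 X79.6556 Y84.9280
G1 X76.8047 Y74.2884
G1 X79.6556 Y63.6488
G1 X87.4443 Y55.8601
G1 X98.0839 Y53.0092
G1 X108.7235 Y55.8601
G1 X116.5122 Y63.6488
G1 X119.3631 Y74.2884
M5
G00 X0.0000 Y0.0000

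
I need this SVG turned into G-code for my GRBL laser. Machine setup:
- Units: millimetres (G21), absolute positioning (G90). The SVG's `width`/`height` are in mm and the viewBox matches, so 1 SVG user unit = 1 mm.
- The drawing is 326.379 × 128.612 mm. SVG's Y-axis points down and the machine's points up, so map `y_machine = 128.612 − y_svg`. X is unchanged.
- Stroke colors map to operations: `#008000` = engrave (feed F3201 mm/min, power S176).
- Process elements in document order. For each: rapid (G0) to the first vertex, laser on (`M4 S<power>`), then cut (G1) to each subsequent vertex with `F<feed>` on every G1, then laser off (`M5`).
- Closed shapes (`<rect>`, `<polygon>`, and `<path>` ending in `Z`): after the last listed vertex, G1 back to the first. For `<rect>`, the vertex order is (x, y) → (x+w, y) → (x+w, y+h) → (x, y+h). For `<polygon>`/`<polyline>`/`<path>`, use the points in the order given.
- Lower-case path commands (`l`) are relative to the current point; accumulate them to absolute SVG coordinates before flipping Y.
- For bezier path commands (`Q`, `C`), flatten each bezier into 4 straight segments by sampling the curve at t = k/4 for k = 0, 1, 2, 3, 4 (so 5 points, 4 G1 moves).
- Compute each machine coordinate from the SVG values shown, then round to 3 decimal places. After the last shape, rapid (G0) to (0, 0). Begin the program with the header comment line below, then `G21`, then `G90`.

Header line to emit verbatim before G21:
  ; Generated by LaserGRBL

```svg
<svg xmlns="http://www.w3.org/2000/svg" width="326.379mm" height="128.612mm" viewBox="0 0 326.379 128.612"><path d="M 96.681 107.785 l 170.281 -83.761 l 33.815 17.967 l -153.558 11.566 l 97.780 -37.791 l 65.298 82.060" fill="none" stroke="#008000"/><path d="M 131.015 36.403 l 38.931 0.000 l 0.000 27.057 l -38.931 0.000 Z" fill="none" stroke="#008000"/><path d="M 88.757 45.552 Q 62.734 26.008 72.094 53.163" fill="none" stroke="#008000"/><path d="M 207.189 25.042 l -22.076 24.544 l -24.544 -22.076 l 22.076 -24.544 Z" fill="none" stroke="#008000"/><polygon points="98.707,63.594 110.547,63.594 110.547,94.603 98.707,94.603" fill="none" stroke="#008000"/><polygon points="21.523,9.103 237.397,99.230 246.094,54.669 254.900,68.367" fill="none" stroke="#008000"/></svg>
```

viewBox `0 0 326.379 128.612` with mm width/height → 1 unit = 1 mm. Flip: y_m = 128.612 − y_svg.

**Shape 1** — `<path>` open polyline, stroke `#008000` → engrave (S176, F3201). Machine vertices: (96.681,20.827) → (266.962,104.588) → (300.777,86.621) → (147.219,75.055) → (244.999,112.846) → (310.297,30.786). Open path.

**Shape 2** — `<path>` rectangle, stroke `#008000` → engrave (S176, F3201). Machine vertices: (131.015,92.209) → (169.946,92.209) → (169.946,65.152) → (131.015,65.152) → (131.015,92.209). Closed: final G1 returns to the first vertex.

**Shape 3** — `<path>` quadratic bezier, stroke `#008000` → engrave (S176, F3201). Control points (SVG): P0=(88.757,45.552), P1=(62.734,26.008), P2=(72.094,53.163); sampled at t=k/4. Machine vertices: (88.757,83.060) → (77.957,89.913) → (71.580,90.929) → (69.625,86.108) → (72.094,75.449). Open path.

**Shape 4** — `<path>` regular polygon, stroke `#008000` → engrave (S176, F3201). Machine vertices: (207.189,103.570) → (185.113,79.026) → (160.569,101.102) → (182.645,125.646) → (207.189,103.570). Closed: final G1 returns to the first vertex.

**Shape 5** — `<polygon>` rectangle, stroke `#008000` → engrave (S176, F3201). Machine vertices: (98.707,65.018) → (110.547,65.018) → (110.547,34.009) → (98.707,34.009) → (98.707,65.018). Closed: final G1 returns to the first vertex.

**Shape 6** — `<polygon>` closed polygon, stroke `#008000` → engrave (S176, F3201). Machine vertices: (21.523,119.509) → (237.397,29.382) → (246.094,73.943) → (254.900,60.245) → (21.523,119.509). Closed: final G1 returns to the first vertex.

; Generated by LaserGRBL
G21
G90
G0 X96.681 Y20.827
M4 S176
G1 X266.962 Y104.588 F3201
G1 X300.777 Y86.621 F3201
G1 X147.219 Y75.055 F3201
G1 X244.999 Y112.846 F3201
G1 X310.297 Y30.786 F3201
M5
G0 X131.015 Y92.209
M4 S176
G1 X169.946 Y92.209 F3201
G1 X169.946 Y65.152 F3201
G1 X131.015 Y65.152 F3201
G1 X131.015 Y92.209 F3201
M5
G0 X88.757 Y83.060
M4 S176
G1 X77.957 Y89.913 F3201
G1 X71.580 Y90.929 F3201
G1 X69.625 Y86.108 F3201
G1 X72.094 Y75.449 F3201
M5
G0 X207.189 Y103.570
M4 S176
G1 X185.113 Y79.026 F3201
G1 X160.569 Y101.102 F3201
G1 X182.645 Y125.646 F3201
G1 X207.189 Y103.570 F3201
M5
G0 X98.707 Y65.018
M4 S176
G1 X110.547 Y65.018 F3201
G1 X110.547 Y34.009 F3201
G1 X98.707 Y34.009 F3201
G1 X98.707 Y65.018 F3201
M5
G0 X21.523 Y119.509
M4 S176
G1 X237.397 Y29.382 F3201
G1 X246.094 Y73.943 F3201
G1 X254.900 Y60.245 F3201
G1 X21.523 Y119.509 F3201
M5
G0 X0.000 Y0.000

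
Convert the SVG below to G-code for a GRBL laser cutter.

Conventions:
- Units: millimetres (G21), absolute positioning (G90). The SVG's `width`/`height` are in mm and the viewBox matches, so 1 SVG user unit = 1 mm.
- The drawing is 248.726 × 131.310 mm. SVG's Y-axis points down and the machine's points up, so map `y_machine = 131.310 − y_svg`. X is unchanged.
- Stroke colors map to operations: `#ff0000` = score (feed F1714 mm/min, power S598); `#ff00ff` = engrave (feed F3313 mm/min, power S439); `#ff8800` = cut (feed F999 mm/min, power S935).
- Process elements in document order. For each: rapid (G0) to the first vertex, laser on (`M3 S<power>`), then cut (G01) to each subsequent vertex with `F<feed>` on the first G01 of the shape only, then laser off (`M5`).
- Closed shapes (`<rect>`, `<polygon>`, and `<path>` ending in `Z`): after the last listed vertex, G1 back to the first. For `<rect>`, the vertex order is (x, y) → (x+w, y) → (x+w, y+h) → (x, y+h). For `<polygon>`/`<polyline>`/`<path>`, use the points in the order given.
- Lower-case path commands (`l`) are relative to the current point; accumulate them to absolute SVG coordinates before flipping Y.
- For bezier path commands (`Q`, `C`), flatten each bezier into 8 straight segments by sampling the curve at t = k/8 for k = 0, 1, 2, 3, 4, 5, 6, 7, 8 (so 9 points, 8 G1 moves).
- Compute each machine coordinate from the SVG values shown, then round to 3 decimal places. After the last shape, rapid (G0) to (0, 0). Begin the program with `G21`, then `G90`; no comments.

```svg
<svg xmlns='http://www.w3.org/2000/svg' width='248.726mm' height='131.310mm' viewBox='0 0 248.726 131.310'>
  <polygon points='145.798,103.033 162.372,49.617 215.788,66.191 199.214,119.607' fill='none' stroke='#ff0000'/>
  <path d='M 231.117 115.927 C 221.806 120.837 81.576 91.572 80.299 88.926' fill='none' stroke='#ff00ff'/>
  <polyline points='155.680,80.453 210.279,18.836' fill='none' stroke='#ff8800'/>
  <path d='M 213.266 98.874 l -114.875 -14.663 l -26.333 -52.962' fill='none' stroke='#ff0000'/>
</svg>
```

1 u = 1 mm; y_m = 131.310 − y.

[1] `<polygon>` regular polygon, #ff0000→score S598 F1714: (145.798,28.277) → (162.372,81.693) → (215.788,65.119) → (199.214,11.703) → (145.798,28.277) (closed)

[2] `<path>` cubic bezier, #ff00ff→engrave S439 F3313: (231.117,15.383) → (222.016,15.025) → (203.803,17.158) → (179.642,21.071) → (152.695,26.050) → (126.125,31.383) → (103.094,36.358) → (86.764,40.263) → (80.299,42.384)

[3] `<polyline>` line segment, #ff8800→cut S935 F999: (155.680,50.857) → (210.279,112.474)

[4] `<path>` open polyline, #ff0000→score S598 F1714: (213.266,32.436) → (98.391,47.099) → (72.058,100.061)

G21
G90
G0 X145.798 Y28.277
M3 S598
G01 X162.372 Y81.693 F1714
G01 X215.788 Y65.119
G01 X199.214 Y11.703
G01 X145.798 Y28.277
M5
G0 X231.117 Y15.383
M3 S439
G01 X222.016 Y15.025 F3313
G01 X203.803 Y17.158
G01 X179.642 Y21.071
G01 X152.695 Y26.050
G01 X126.125 Y31.383
G01 X103.094 Y36.358
G01 X86.764 Y40.263
G01 X80.299 Y42.384
M5
G0 X155.680 Y50.857
M3 S935
G01 X210.279 Y112.474 F999
M5
G0 X213.266 Y32.436
M3 S598
G01 X98.391 Y47.099 F1714
G01 X72.058 Y100.061
M5
G0 X0.000 Y0.000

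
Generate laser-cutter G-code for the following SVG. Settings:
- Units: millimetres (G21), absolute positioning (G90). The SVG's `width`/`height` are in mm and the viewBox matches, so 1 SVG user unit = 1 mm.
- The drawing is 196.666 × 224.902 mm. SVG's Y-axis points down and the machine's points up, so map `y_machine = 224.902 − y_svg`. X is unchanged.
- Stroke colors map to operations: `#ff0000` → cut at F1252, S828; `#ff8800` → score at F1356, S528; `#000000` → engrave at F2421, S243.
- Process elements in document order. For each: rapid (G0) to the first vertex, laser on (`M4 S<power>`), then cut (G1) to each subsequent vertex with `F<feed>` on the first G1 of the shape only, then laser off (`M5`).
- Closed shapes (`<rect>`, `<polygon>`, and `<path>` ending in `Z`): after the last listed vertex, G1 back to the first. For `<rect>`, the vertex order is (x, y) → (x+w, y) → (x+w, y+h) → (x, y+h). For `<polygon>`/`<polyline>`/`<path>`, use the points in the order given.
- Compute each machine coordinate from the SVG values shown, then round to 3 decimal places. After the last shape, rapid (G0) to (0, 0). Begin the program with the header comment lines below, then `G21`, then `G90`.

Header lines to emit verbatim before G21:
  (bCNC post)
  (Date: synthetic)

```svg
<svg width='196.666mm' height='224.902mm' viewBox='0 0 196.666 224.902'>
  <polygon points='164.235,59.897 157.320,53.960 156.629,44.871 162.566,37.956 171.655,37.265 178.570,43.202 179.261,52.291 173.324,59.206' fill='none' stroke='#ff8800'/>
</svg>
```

(bCNC post)
(Date: synthetic)
G21
G90
G0 X164.235 Y165.005
M4 S528
G1 X157.320 Y170.942 F1356
G1 X156.629 Y180.031
G1 X162.566 Y186.946
G1 X171.655 Y187.637
G1 X178.570 Y181.700
G1 X179.261 Y172.611
G1 X173.324 Y165.696
G1 X164.235 Y165.005
M5
G0 X0.000 Y0.000

Since the viewBox matches the mm dimensions, user units are millimetres directly. The only transform is the Y-flip y_m = 224.902 − y_svg.

Shape 1 is a regular polygon drawn with `<polygon>`. Its stroke #ff8800 means score at S528, F1356. After flipping Y the toolpath is (164.235,165.005) → (157.320,170.942) → (156.629,180.031) → (162.566,186.946) → (171.655,187.637) → (178.570,181.700) → (179.261,172.611) → (173.324,165.696) → (164.235,165.005), returning to the start.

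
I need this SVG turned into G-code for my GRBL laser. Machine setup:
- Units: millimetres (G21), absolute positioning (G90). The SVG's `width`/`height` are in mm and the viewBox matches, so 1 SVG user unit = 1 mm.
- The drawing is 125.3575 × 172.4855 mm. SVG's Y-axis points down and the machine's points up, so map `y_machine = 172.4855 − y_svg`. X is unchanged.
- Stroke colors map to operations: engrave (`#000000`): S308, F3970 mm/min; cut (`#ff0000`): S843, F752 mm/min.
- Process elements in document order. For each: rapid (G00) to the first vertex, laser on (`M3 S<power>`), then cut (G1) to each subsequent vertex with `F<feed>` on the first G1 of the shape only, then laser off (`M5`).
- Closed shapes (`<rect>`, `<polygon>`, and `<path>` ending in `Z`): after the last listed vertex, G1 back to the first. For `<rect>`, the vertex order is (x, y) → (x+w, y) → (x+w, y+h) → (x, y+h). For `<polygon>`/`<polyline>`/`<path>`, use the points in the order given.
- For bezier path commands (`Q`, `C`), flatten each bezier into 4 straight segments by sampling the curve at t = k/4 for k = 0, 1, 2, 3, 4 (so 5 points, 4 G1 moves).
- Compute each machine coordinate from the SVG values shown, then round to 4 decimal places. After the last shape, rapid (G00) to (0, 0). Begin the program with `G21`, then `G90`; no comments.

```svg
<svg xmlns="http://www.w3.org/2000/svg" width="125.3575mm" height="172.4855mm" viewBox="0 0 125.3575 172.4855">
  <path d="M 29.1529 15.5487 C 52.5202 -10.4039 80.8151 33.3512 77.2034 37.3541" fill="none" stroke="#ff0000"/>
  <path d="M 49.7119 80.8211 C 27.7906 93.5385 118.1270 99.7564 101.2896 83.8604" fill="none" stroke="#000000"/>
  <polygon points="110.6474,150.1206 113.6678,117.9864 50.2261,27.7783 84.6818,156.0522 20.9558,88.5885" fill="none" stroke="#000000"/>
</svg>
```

G21
G90
G00 X29.1529 Y156.9368
M3 S843
G1 X47.0268 Y165.0414 F752
G1 X63.2953 Y157.2674
G1 X74.5052 Y143.8768
G1 X77.2034 Y135.1314
M5
G00 X49.7119 Y91.6644
M3 S308
G1 X50.8906 Y83.5890 F3970
G1 X73.5943 Y79.4147
G1 X97.2512 Y80.6055
G1 X101.2896 Y88.6251
M5
G00 X110.6474 Y22.3649
M3 S308
G1 X113.6678 Y54.4991 F3970
G1 X50.2261 Y144.7072
G1 X84.6818 Y16.4333
G1 X20.9558 Y83.8970
G1 X110.6474 Y22.3649
M5
G00 X0.0000 Y0.0000

Since the viewBox matches the mm dimensions, user units are millimetres directly. The only transform is the Y-flip y_m = 172.4855 − y_svg.

Shape 1 is a cubic bezier drawn with `<path>`. Its stroke #ff0000 means cut at S843, F752. After flipping Y the toolpath is (29.1529,156.9368) → (47.0268,165.0414) → (63.2953,157.2674) → (74.5052,143.8768) → (77.2034,135.1314).

Shape 2 is a cubic bezier drawn with `<path>`. Its stroke #000000 means engrave at S308, F3970. After flipping Y the toolpath is (49.7119,91.6644) → (50.8906,83.5890) → (73.5943,79.4147) → (97.2512,80.6055) → (101.2896,88.6251).

Shape 3 is a closed polygon drawn with `<polygon>`. Its stroke #000000 means engrave at S308, F3970. After flipping Y the toolpath is (110.6474,22.3649) → (113.6678,54.4991) → (50.2261,144.7072) → (84.6818,16.4333) → (20.9558,83.8970) → (110.6474,22.3649), returning to the start.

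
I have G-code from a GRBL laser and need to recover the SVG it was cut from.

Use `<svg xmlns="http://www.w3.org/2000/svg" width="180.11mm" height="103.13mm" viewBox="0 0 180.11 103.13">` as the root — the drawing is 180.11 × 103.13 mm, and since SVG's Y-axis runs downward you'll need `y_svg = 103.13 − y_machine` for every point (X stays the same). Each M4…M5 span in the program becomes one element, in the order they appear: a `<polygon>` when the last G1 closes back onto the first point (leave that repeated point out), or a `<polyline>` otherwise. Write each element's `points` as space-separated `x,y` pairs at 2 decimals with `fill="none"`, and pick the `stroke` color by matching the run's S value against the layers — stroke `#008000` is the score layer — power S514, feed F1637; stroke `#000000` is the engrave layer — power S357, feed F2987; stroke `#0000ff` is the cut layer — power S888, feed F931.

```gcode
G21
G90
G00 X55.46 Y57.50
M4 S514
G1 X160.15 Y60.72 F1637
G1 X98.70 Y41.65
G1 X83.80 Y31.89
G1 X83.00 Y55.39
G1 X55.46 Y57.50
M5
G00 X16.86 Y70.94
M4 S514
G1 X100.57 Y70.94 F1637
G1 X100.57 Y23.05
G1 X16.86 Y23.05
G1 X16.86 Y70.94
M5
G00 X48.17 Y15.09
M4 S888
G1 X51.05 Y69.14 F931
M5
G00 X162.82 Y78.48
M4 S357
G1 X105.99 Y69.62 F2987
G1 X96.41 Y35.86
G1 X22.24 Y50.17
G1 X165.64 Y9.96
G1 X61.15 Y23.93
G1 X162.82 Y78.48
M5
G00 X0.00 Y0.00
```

y_svg = 103.13 − y_m.

[1] S514→`#008000` (score); closed run; points: 55.46,45.63 160.15,42.41 98.70,61.48 83.80,71.24 83.00,47.74

[2] S514→`#008000` (score); closed run; points: 16.86,32.19 100.57,32.19 100.57,80.08 16.86,80.08

[3] S888→`#0000ff` (cut); open run; points: 48.17,88.04 51.05,33.99

[4] S357→`#000000` (engrave); closed run; points: 162.82,24.65 105.99,33.51 96.41,67.27 22.24,52.96 165.64,93.17 61.15,79.20

<svg xmlns="http://www.w3.org/2000/svg" width="180.11mm" height="103.13mm" viewBox="0 0 180.11 103.13">
  <polygon points="55.46,45.63 160.15,42.41 98.70,61.48 83.80,71.24 83.00,47.74" fill="none" stroke="#008000"/>
  <polygon points="16.86,32.19 100.57,32.19 100.57,80.08 16.86,80.08" fill="none" stroke="#008000"/>
  <polyline points="48.17,88.04 51.05,33.99" fill="none" stroke="#0000ff"/>
  <polygon points="162.82,24.65 105.99,33.51 96.41,67.27 22.24,52.96 165.64,93.17 61.15,79.20" fill="none" stroke="#000000"/>
</svg>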